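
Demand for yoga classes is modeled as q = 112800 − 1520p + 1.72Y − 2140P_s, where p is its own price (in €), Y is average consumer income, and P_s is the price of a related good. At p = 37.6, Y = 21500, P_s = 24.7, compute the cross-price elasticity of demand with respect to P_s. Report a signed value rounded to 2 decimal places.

At the given values, q = 112800 − 1520(37.6) + 1.72(21500) − 2140(24.7) = 39770.
∂q/∂P_s = -2140.
E = (-2140) × (24.7/39770) = -1.3290…

-1.33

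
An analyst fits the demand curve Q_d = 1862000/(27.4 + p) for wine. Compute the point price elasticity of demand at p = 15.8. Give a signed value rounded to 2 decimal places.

dQ_d/dp = −1862000/(27.4 + p)² = -997.728. At p = 15.8, Q_d = 43101.9.
Ed = (dQ_d/dp)·(p/Q_d) = (-997.728) × (15.8/43101.9) = -0.3657…

-0.37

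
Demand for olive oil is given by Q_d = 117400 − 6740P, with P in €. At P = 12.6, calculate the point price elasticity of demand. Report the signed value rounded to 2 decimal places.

-2.61

dQ_d/dP = −6740. At P = 12.6, Q_d = 117400 − 6740(12.6) = 32476.
Ed = (dQ_d/dP)·(P/Q_d) = −6740 × (12.6/32476) = -2.6149…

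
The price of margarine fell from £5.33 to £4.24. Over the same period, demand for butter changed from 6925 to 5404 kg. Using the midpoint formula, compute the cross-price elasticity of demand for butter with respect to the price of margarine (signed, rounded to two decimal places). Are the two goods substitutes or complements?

%ΔQ_{butter} = (5404 − 6925)/avg = -1521/6164.5 = -0.246735…
%ΔP_{margarine} = (4.24 − 5.33)/avg = -1.09/4.785 = -0.227795…
E_cross = (-1521/6164.5) / (-1.09/4.785) = 1.0831…
E_cross > 0 ⇒ the goods are substitutes.

1.08; substitutes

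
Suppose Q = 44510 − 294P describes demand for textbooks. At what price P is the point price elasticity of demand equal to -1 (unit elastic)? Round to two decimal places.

75.70

Ed = −294P/(44510 − 294P). Set this equal to -1:
294P = 1·(44510 − 294P) ⇒ 294P(1 + 1) = 1·44510
P = 1·44510 / (294·2) = 75.6972…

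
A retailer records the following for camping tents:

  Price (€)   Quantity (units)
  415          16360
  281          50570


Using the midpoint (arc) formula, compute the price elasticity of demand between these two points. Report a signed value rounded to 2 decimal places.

-2.65

%ΔQ = (50570 − 16360) / [(16360 + 50570)/2] = 34210/33465 = 1.022262…
%ΔP = (281 − 415) / [(415 + 281)/2] = -134/348 = -0.385057…
Arc Ed = %ΔQ / %ΔP = (34210/33465) / (-134/348) = -2.6548…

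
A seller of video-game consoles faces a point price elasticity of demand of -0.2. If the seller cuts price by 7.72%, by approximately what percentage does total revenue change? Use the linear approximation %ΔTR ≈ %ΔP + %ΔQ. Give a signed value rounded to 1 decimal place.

%ΔQ ≈ Ed × %ΔP = (-0.2) × (-7.72%) = +1.5440%
%ΔTR ≈ %ΔP + %ΔQ = (-7.72%) + (+1.5440%) = -6.1760%

-6.2%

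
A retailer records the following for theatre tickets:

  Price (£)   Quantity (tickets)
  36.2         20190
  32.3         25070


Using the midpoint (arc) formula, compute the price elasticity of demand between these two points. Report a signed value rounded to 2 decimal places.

-1.89

%ΔQ = (25070 − 20190) / [(20190 + 25070)/2] = 4880/22630 = 0.215642…
%ΔP = (32.3 − 36.2) / [(36.2 + 32.3)/2] = -3.9/34.25 = -0.113868…
Arc Ed = %ΔQ / %ΔP = (4880/22630) / (-3.9/34.25) = -1.8937…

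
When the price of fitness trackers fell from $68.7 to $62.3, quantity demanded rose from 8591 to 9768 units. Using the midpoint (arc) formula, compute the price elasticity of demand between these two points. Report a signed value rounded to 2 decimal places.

%ΔQ = (9768 − 8591) / [(8591 + 9768)/2] = 1177/9179.5 = 0.128220…
%ΔP = (62.3 − 68.7) / [(68.7 + 62.3)/2] = -6.4/65.5 = -0.097709…
Arc Ed = %ΔQ / %ΔP = (1177/9179.5) / (-6.4/65.5) = -1.3122…

-1.31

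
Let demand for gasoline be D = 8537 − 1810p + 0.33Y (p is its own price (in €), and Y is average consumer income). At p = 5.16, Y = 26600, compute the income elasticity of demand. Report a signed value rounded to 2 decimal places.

1.10

At the given values, D = 8537 − 1810(5.16) + 0.33(26600) = 7975.4.
∂D/∂Y = 0.33.
E = (0.33) × (26600/7975.4) = 1.1006…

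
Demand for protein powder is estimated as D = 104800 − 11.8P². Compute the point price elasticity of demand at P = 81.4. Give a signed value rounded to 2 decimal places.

-5.88

dD/dP = −2·11.8·P = -1921.04. At P = 81.4, D = 26613.672.
Ed = (dD/dP)·(P/D) = (-1921.04) × (81.4/26613.672) = -5.8756…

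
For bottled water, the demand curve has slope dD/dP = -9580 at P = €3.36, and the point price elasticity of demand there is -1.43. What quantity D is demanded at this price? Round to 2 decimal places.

Ed = (dD/dP)·(P/D) ⇒ D = (dD/dP)·P/Ed = (-9580)·3.36/(-1.43) = 22509.6503…

22509.65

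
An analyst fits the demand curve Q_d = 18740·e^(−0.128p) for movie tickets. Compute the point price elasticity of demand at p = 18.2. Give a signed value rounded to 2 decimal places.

dQ_d/dp = −0.128·Q_d = -233.479. At p = 18.2, Q_d = 1824.05.
Ed = (dQ_d/dp)·(p/Q_d) = (-233.479) × (18.2/1824.05) = -2.3296

-2.33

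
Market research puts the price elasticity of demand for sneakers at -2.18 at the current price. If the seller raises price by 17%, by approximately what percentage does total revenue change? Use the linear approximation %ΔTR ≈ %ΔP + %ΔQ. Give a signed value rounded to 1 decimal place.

-20.1%

%ΔQ ≈ Ed × %ΔP = (-2.18) × (+17%) = -37.0600%
%ΔTR ≈ %ΔP + %ΔQ = (+17%) + (-37.0600%) = -20.0600%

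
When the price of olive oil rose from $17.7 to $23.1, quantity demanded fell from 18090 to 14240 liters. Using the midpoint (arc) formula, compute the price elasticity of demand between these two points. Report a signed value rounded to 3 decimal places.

%ΔQ = (14240 − 18090) / [(18090 + 14240)/2] = -3850/16165 = -0.238168…
%ΔP = (23.1 − 17.7) / [(17.7 + 23.1)/2] = 5.4/20.4 = 0.264705…
Arc Ed = %ΔQ / %ΔP = (-3850/16165) / (5.4/20.4) = -0.89974…

-0.900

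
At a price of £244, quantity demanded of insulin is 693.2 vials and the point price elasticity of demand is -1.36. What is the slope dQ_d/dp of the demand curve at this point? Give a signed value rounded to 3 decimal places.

Ed = (dQ_d/dp)·(p/Q_d) ⇒ dQ_d/dp = Ed·Q_d/p = (-1.36)·693.2/244 = -3.86373…

-3.864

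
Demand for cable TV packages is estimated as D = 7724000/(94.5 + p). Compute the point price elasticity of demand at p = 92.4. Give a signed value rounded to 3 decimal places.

-0.494

dD/dp = −7724000/(94.5 + p)² = -221.118. At p = 92.4, D = 41326.9.
Ed = (dD/dp)·(p/D) = (-221.118) × (92.4/41326.9) = -0.49438…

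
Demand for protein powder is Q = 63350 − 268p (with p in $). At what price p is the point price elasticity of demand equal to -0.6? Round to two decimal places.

88.64

Ed = −268p/(63350 − 268p). Set this equal to -0.6:
268p = 0.6·(63350 − 268p) ⇒ 268p(1 + 0.6) = 0.6·63350
p = 0.6·63350 / (268·1.6) = 88.6427…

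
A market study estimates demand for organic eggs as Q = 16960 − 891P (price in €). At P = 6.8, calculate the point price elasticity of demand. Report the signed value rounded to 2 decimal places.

dQ/dP = −891. At P = 6.8, Q = 16960 − 891(6.8) = 10901.2.
Ed = (dQ/dP)·(P/Q) = −891 × (6.8/10901.2) = -0.5557…

-0.56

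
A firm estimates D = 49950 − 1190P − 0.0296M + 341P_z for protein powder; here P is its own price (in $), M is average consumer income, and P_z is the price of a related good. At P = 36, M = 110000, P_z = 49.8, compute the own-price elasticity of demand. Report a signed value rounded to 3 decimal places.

-2.056

At the given values, D = 49950 − 1190(36) − 0.0296(110000) + 341(49.8) = 20835.8.
∂D/∂P = −1190.
E = (-1190) × (36/20835.8) = -2.05607…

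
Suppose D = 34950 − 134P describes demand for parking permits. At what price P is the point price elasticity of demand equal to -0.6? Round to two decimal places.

Ed = −134P/(34950 − 134P). Set this equal to -0.6:
134P = 0.6·(34950 − 134P) ⇒ 134P(1 + 0.6) = 0.6·34950
P = 0.6·34950 / (134·1.6) = 97.8078…

97.81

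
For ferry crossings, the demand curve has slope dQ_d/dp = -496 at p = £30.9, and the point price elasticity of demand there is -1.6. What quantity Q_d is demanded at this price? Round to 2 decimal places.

9579.00

Ed = (dQ_d/dp)·(p/Q_d) ⇒ Q_d = (dQ_d/dp)·p/Ed = (-496)·30.9/(-1.6) = 9579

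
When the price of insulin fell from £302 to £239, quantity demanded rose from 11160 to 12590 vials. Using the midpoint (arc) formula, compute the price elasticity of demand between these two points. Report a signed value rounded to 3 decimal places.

-0.517

%ΔQ = (12590 − 11160) / [(11160 + 12590)/2] = 1430/11875 = 0.120421…
%ΔP = (239 − 302) / [(302 + 239)/2] = -63/270.5 = -0.232902…
Arc Ed = %ΔQ / %ΔP = (1430/11875) / (-63/270.5) = -0.51704…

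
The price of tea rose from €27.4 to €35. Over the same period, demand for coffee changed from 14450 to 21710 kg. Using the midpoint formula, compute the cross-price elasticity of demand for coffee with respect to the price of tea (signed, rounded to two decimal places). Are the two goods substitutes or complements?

%ΔQ_{coffee} = (21710 − 14450)/avg = 7260/18080 = 0.401548…
%ΔP_{tea} = (35 − 27.4)/avg = 7.6/31.2 = 0.243589…
E_cross = (7260/18080) / (7.6/31.2) = 1.6484…
E_cross > 0 ⇒ the goods are substitutes.

1.65; substitutes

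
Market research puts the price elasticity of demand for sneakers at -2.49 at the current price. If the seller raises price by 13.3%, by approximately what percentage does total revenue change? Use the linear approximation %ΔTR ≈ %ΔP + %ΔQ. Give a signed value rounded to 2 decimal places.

%ΔQ ≈ Ed × %ΔP = (-2.49) × (+13.3%) = -33.1170%
%ΔTR ≈ %ΔP + %ΔQ = (+13.3%) + (-33.1170%) = -19.8170%

-19.82%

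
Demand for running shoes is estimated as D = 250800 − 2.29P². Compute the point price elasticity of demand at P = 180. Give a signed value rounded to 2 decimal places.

dD/dP = −2·2.29·P = -824.4. At P = 180, D = 176604.
Ed = (dD/dP)·(P/D) = (-824.4) × (180/176604) = -0.8402…

-0.84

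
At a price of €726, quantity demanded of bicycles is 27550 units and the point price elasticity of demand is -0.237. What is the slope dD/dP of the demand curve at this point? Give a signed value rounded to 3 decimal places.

Ed = (dD/dP)·(P/D) ⇒ dD/dP = Ed·D/P = (-0.237)·27550/726 = -8.99359…

-8.994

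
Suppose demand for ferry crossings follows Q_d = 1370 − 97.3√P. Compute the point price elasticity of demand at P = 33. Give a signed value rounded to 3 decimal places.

dQ_d/dP = −97.3/(2√P) = -8.46888. At P = 33, Q_d = 811.054.
Ed = (dQ_d/dP)·(P/Q_d) = (-8.46888) × (33/811.054) = -0.34457…

-0.345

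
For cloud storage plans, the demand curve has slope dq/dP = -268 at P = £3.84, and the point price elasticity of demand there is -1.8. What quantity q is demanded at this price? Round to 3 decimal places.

Ed = (dq/dP)·(P/q) ⇒ q = (dq/dP)·P/Ed = (-268)·3.84/(-1.8) = 571.73333…

571.733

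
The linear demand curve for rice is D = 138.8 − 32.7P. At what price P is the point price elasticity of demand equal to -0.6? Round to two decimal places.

Ed = −32.7P/(138.8 − 32.7P). Set this equal to -0.6:
32.7P = 0.6·(138.8 − 32.7P) ⇒ 32.7P(1 + 0.6) = 0.6·138.8
P = 0.6·138.8 / (32.7·1.6) = 1.5917…

1.59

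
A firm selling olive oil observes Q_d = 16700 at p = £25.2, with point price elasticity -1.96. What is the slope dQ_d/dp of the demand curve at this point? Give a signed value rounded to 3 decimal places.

-1298.889

Ed = (dQ_d/dp)·(p/Q_d) ⇒ dQ_d/dp = Ed·Q_d/p = (-1.96)·16700/25.2 = -1298.88888…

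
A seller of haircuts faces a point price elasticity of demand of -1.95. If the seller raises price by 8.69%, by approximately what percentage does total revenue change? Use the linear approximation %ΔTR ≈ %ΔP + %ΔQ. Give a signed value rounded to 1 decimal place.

-8.3%

%ΔQ ≈ Ed × %ΔP = (-1.95) × (+8.69%) = -16.9455%
%ΔTR ≈ %ΔP + %ΔQ = (+8.69%) + (-16.9455%) = -8.2555%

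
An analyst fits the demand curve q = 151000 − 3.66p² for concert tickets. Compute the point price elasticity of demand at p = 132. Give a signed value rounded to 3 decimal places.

dq/dp = −2·3.66·p = -966.24. At p = 132, q = 87228.16.
Ed = (dq/dp)·(p/q) = (-966.24) × (132/87228.16) = -1.46218…

-1.462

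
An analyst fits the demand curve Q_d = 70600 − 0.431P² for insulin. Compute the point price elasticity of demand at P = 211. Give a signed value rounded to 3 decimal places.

-0.746

dQ_d/dP = −2·0.431·P = -181.882. At P = 211, Q_d = 51411.449.
Ed = (dQ_d/dP)·(P/Q_d) = (-181.882) × (211/51411.449) = -0.74646…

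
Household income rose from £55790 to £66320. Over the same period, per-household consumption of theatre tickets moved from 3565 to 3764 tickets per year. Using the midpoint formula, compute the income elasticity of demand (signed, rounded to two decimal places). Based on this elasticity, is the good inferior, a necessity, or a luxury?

0.31; necessity

%ΔQ = (3764 − 3565)/[( 3565 + 3764)/2] = 199/3664.5 = 0.054304…
%ΔIncome = (66320 − 55790)/[( 55790 + 66320)/2] = 10530/61055 = 0.172467…
E_income = (199/3664.5) / (10530/61055) = 0.3148…
0 < E_income < 1 ⇒ normal good, necessity.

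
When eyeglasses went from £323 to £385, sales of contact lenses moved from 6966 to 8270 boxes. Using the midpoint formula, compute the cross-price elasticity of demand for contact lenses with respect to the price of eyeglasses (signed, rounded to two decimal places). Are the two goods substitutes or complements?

0.98; substitutes

%ΔQ_{contact lenses} = (8270 − 6966)/avg = 1304/7618 = 0.171173…
%ΔP_{eyeglasses} = (385 − 323)/avg = 62/354 = 0.175141…
E_cross = (1304/7618) / (62/354) = 0.9773…
E_cross > 0 ⇒ the goods are substitutes.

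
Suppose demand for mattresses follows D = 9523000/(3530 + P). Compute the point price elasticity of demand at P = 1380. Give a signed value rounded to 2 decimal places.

dD/dP = −9523000/(3530 + P)² = -0.395012. At P = 1380, D = 1939.51.
Ed = (dD/dP)·(P/D) = (-0.395012) × (1380/1939.51) = -0.2810…

-0.28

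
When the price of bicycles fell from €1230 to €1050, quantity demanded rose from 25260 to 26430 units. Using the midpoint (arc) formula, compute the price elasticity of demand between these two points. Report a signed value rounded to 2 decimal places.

-0.29

%ΔQ = (26430 − 25260) / [(25260 + 26430)/2] = 1170/25845 = 0.045269…
%ΔP = (1050 − 1230) / [(1230 + 1050)/2] = -180/1140 = -0.157894…
Arc Ed = %ΔQ / %ΔP = (1170/25845) / (-180/1140) = -0.2867…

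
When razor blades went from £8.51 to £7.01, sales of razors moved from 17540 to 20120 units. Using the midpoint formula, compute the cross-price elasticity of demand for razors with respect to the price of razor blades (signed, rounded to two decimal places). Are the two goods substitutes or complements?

-0.71; complements

%ΔQ_{razors} = (20120 − 17540)/avg = 2580/18830 = 0.137015…
%ΔP_{razor blades} = (7.01 − 8.51)/avg = -1.5/7.76 = -0.193298…
E_cross = (2580/18830) / (-1.5/7.76) = -0.7088…
E_cross < 0 ⇒ the goods are complements.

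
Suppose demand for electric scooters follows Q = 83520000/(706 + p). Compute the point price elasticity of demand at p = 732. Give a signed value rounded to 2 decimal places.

dQ/dp = −83520000/(706 + p)² = -40.3899. At p = 732, Q = 58080.7.
Ed = (dQ/dp)·(p/Q) = (-40.3899) × (732/58080.7) = -0.5090…

-0.51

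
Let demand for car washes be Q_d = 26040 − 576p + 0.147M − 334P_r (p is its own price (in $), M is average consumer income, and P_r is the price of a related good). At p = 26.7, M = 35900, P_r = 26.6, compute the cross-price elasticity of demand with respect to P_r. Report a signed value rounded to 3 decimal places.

-1.260

At the given values, Q_d = 26040 − 576(26.7) + 0.147(35900) − 334(26.6) = 7053.7.
∂Q_d/∂P_r = -334.
E = (-334) × (26.6/7053.7) = -1.25953…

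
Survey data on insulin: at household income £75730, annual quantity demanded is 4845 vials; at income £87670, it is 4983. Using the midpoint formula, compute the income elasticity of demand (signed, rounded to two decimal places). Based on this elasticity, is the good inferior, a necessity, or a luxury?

%ΔQ = (4983 − 4845)/[( 4845 + 4983)/2] = 138/4914 = 0.028083…
%ΔIncome = (87670 − 75730)/[( 75730 + 87670)/2] = 11940/81700 = 0.146144…
E_income = (138/4914) / (11940/81700) = 0.1921…
0 < E_income < 1 ⇒ normal good, necessity.

0.19; necessity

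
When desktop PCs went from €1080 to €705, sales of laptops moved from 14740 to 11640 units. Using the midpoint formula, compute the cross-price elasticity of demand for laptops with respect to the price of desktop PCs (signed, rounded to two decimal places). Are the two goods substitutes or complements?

0.56; substitutes

%ΔQ_{laptops} = (11640 − 14740)/avg = -3100/13190 = -0.235026…
%ΔP_{desktop PCs} = (705 − 1080)/avg = -375/892.5 = -0.420168…
E_cross = (-3100/13190) / (-375/892.5) = 0.5593…
E_cross > 0 ⇒ the goods are substitutes.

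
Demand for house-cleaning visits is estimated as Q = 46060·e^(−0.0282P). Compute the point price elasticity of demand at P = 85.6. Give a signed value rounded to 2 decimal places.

dQ/dP = −0.0282·Q = -116.204. At P = 85.6, Q = 4120.71.
Ed = (dQ/dP)·(P/Q) = (-116.204) × (85.6/4120.71) = -2.4139…

-2.41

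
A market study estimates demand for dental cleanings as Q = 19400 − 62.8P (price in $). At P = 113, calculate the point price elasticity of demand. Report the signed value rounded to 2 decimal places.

-0.58

dQ/dP = −62.8. At P = 113, Q = 19400 − 62.8(113) = 12303.6.
Ed = (dQ/dP)·(P/Q) = −62.8 × (113/12303.6) = -0.5767…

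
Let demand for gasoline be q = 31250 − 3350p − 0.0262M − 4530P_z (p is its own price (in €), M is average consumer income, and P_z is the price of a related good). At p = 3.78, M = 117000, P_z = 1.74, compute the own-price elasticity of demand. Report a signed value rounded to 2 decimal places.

-1.66

At the given values, q = 31250 − 3350(3.78) − 0.0262(117000) − 4530(1.74) = 7639.4.
∂q/∂p = −3350.
E = (-3350) × (3.78/7639.4) = -1.6575…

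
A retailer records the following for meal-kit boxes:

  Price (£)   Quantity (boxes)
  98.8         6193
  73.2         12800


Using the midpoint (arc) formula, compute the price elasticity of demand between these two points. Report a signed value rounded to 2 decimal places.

%ΔQ = (12800 − 6193) / [(6193 + 12800)/2] = 6607/9496.5 = 0.695730…
%ΔP = (73.2 − 98.8) / [(98.8 + 73.2)/2] = -25.6/86 = -0.297674…
Arc Ed = %ΔQ / %ΔP = (6607/9496.5) / (-25.6/86) = -2.3372…

-2.34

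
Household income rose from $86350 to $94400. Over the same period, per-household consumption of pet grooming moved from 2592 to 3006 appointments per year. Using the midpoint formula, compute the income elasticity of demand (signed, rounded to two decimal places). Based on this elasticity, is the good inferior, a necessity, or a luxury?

%ΔQ = (3006 − 2592)/[( 2592 + 3006)/2] = 414/2799 = 0.147909…
%ΔIncome = (94400 − 86350)/[( 86350 + 94400)/2] = 8050/90375 = 0.089073…
E_income = (414/2799) / (8050/90375) = 1.6605…
E_income > 1 ⇒ normal good, luxury.

1.66; luxury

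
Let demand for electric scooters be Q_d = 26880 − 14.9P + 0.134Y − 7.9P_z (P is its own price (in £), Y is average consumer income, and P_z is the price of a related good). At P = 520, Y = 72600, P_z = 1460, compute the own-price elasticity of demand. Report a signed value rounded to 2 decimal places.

At the given values, Q_d = 26880 − 14.9(520) + 0.134(72600) − 7.9(1460) = 17326.4.
∂Q_d/∂P = −14.9.
E = (-14.9) × (520/17326.4) = -0.4471…

-0.45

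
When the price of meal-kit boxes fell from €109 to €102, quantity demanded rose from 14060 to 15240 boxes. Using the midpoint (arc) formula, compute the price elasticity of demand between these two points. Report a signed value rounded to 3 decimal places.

-1.214

%ΔQ = (15240 − 14060) / [(14060 + 15240)/2] = 1180/14650 = 0.080546…
%ΔP = (102 − 109) / [(109 + 102)/2] = -7/105.5 = -0.066350…
Arc Ed = %ΔQ / %ΔP = (1180/14650) / (-7/105.5) = -1.21394…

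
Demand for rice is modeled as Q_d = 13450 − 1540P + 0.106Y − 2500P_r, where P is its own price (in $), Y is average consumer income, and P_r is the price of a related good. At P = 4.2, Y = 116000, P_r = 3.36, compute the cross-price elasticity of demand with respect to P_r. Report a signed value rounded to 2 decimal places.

-0.77

At the given values, Q_d = 13450 − 1540(4.2) + 0.106(116000) − 2500(3.36) = 10878.
∂Q_d/∂P_r = -2500.
E = (-2500) × (3.36/10878) = -0.7722…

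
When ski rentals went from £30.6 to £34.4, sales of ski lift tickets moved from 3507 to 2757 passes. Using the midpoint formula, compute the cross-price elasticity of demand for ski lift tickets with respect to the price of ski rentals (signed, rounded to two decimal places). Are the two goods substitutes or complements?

%ΔQ_{ski lift tickets} = (2757 − 3507)/avg = -750/3132 = -0.239463…
%ΔP_{ski rentals} = (34.4 − 30.6)/avg = 3.8/32.5 = 0.116923…
E_cross = (-750/3132) / (3.8/32.5) = -2.0480…
E_cross < 0 ⇒ the goods are complements.

-2.05; complements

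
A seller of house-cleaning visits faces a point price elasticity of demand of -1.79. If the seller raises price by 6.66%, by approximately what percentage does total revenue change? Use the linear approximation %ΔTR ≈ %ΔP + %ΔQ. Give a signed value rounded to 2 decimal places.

%ΔQ ≈ Ed × %ΔP = (-1.79) × (+6.66%) = -11.9214%
%ΔTR ≈ %ΔP + %ΔQ = (+6.66%) + (-11.9214%) = -5.2614%

-5.26%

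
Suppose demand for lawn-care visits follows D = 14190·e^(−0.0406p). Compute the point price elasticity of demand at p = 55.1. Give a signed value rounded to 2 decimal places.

-2.24

dD/dp = −0.0406·D = -61.5128. At p = 55.1, D = 1515.09.
Ed = (dD/dp)·(p/D) = (-61.5128) × (55.1/1515.09) = -2.2370…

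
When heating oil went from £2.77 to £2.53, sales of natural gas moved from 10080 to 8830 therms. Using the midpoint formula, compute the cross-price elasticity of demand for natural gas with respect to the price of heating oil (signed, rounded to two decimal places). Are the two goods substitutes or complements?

%ΔQ_{natural gas} = (8830 − 10080)/avg = -1250/9455 = -0.132205…
%ΔP_{heating oil} = (2.53 − 2.77)/avg = -0.24/2.65 = -0.090566…
E_cross = (-1250/9455) / (-0.24/2.65) = 1.4597…
E_cross > 0 ⇒ the goods are substitutes.

1.46; substitutes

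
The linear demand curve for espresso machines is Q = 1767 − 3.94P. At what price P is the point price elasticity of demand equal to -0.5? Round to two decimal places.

Ed = −3.94P/(1767 − 3.94P). Set this equal to -0.5:
3.94P = 0.5·(1767 − 3.94P) ⇒ 3.94P(1 + 0.5) = 0.5·1767
P = 0.5·1767 / (3.94·1.5) = 149.4923…

149.49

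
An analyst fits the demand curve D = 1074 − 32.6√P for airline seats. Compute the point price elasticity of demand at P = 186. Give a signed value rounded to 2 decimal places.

dD/dP = −32.6/(2√P) = -1.19517. At P = 186, D = 629.395.
Ed = (dD/dP)·(P/D) = (-1.19517) × (186/629.395) = -0.3531…

-0.35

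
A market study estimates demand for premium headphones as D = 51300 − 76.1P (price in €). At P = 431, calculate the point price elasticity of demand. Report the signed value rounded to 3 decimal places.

dD/dP = −76.1. At P = 431, D = 51300 − 76.1(431) = 18500.9.
Ed = (dD/dP)·(P/D) = −76.1 × (431/18500.9) = -1.77283…

-1.773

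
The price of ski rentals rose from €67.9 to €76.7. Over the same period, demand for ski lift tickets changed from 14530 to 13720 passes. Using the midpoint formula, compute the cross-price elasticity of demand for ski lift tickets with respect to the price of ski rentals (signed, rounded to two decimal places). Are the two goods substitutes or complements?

-0.47; complements

%ΔQ_{ski lift tickets} = (13720 − 14530)/avg = -810/14125 = -0.057345…
%ΔP_{ski rentals} = (76.7 − 67.9)/avg = 8.8/72.3 = 0.121715…
E_cross = (-810/14125) / (8.8/72.3) = -0.4711…
E_cross < 0 ⇒ the goods are complements.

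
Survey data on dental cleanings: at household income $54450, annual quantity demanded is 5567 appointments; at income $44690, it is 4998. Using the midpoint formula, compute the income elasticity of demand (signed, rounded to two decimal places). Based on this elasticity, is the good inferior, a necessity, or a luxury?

%ΔQ = (4998 − 5567)/[( 5567 + 4998)/2] = -569/5282.5 = -0.107714…
%ΔIncome = (44690 − 54450)/[( 54450 + 44690)/2] = -9760/49570 = -0.196893…
E_income = (-569/5282.5) / (-9760/49570) = 0.5470…
0 < E_income < 1 ⇒ normal good, necessity.

0.55; necessity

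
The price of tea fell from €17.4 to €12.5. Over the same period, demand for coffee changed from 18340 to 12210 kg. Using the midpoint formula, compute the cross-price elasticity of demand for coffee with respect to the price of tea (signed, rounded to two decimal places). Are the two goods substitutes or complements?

%ΔQ_{coffee} = (12210 − 18340)/avg = -6130/15275 = -0.401309…
%ΔP_{tea} = (12.5 − 17.4)/avg = -4.9/14.95 = -0.327759…
E_cross = (-6130/15275) / (-4.9/14.95) = 1.2244…
E_cross > 0 ⇒ the goods are substitutes.

1.22; substitutes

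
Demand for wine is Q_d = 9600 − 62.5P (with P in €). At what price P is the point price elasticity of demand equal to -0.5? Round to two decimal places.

51.20

Ed = −62.5P/(9600 − 62.5P). Set this equal to -0.5:
62.5P = 0.5·(9600 − 62.5P) ⇒ 62.5P(1 + 0.5) = 0.5·9600
P = 0.5·9600 / (62.5·1.5) = 51.2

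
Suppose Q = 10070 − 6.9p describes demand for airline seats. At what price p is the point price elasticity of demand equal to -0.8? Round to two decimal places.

Ed = −6.9p/(10070 − 6.9p). Set this equal to -0.8:
6.9p = 0.8·(10070 − 6.9p) ⇒ 6.9p(1 + 0.8) = 0.8·10070
p = 0.8·10070 / (6.9·1.8) = 648.6312…

648.63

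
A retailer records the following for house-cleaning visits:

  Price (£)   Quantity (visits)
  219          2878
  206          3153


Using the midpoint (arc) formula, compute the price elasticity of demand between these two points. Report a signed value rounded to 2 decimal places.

-1.49

%ΔQ = (3153 − 2878) / [(2878 + 3153)/2] = 275/3015.5 = 0.091195…
%ΔP = (206 − 219) / [(219 + 206)/2] = -13/212.5 = -0.061176…
Arc Ed = %ΔQ / %ΔP = (275/3015.5) / (-13/212.5) = -1.4906…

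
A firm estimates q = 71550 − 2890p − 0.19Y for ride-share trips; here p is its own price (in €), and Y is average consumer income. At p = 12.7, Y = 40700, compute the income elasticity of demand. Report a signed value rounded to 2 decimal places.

At the given values, q = 71550 − 2890(12.7) − 0.19(40700) = 27114.
∂q/∂Y = -0.19.
E = (-0.19) × (40700/27114) = -0.2852…

-0.29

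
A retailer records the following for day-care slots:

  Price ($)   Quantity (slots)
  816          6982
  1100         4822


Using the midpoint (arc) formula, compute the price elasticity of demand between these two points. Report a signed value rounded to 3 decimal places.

-1.235

%ΔQ = (4822 − 6982) / [(6982 + 4822)/2] = -2160/5902 = -0.365977…
%ΔP = (1100 − 816) / [(816 + 1100)/2] = 284/958 = 0.296450…
Arc Ed = %ΔQ / %ΔP = (-2160/5902) / (284/958) = -1.23453…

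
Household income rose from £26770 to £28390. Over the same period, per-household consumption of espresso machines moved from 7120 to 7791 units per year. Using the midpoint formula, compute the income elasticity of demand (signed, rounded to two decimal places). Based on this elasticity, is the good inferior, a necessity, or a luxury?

1.53; luxury

%ΔQ = (7791 − 7120)/[( 7120 + 7791)/2] = 671/7455.5 = 0.090000…
%ΔIncome = (28390 − 26770)/[( 26770 + 28390)/2] = 1620/27580 = 0.058738…
E_income = (671/7455.5) / (1620/27580) = 1.5322…
E_income > 1 ⇒ normal good, luxury.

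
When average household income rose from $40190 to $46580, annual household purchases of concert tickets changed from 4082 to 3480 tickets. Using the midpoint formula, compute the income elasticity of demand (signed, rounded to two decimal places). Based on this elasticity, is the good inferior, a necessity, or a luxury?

%ΔQ = (3480 − 4082)/[( 4082 + 3480)/2] = -602/3781 = -0.159217…
%ΔIncome = (46580 − 40190)/[( 40190 + 46580)/2] = 6390/43385 = 0.147285…
E_income = (-602/3781) / (6390/43385) = -1.0810…
E_income < 0 ⇒ inferior good.

-1.08; inferior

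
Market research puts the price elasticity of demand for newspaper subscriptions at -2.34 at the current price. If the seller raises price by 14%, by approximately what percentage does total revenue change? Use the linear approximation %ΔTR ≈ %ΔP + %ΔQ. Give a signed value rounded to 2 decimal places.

-18.76%

%ΔQ ≈ Ed × %ΔP = (-2.34) × (+14%) = -32.7600%
%ΔTR ≈ %ΔP + %ΔQ = (+14%) + (-32.7600%) = -18.7600%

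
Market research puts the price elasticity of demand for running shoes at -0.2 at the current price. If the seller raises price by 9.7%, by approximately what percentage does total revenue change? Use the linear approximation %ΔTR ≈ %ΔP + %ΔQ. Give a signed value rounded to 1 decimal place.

+7.8%

%ΔQ ≈ Ed × %ΔP = (-0.2) × (+9.7%) = -1.9400%
%ΔTR ≈ %ΔP + %ΔQ = (+9.7%) + (-1.9400%) = +7.7600%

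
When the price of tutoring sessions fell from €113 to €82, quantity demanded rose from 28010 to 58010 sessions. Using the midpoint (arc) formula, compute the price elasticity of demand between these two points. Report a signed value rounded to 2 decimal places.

%ΔQ = (58010 − 28010) / [(28010 + 58010)/2] = 30000/43010 = 0.697512…
%ΔP = (82 − 113) / [(113 + 82)/2] = -31/97.5 = -0.317948…
Arc Ed = %ΔQ / %ΔP = (30000/43010) / (-31/97.5) = -2.1937…

-2.19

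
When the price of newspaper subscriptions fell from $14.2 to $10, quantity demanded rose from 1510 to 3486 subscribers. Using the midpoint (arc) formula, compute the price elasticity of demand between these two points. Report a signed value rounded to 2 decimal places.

-2.28

%ΔQ = (3486 − 1510) / [(1510 + 3486)/2] = 1976/2498 = 0.791032…
%ΔP = (10 − 14.2) / [(14.2 + 10)/2] = -4.2/12.1 = -0.347107…
Arc Ed = %ΔQ / %ΔP = (1976/2498) / (-4.2/12.1) = -2.2789…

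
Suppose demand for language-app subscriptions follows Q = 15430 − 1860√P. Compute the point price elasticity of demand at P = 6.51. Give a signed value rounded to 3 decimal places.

dQ/dP = −1860/(2√P) = -364.496. At P = 6.51, Q = 10684.3.
Ed = (dQ/dP)·(P/Q) = (-364.496) × (6.51/10684.3) = -0.22208…

-0.222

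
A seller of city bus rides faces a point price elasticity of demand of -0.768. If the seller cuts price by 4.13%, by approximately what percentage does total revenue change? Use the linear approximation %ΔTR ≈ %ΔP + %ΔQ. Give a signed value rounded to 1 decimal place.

%ΔQ ≈ Ed × %ΔP = (-0.768) × (-4.13%) = +3.1718%
%ΔTR ≈ %ΔP + %ΔQ = (-4.13%) + (+3.1718%) = -0.9582%

-1.0%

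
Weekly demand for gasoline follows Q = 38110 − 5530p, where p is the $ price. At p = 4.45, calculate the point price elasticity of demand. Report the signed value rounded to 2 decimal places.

dQ/dp = −5530. At p = 4.45, Q = 38110 − 5530(4.45) = 13501.5.
Ed = (dQ/dp)·(p/Q) = −5530 × (4.45/13501.5) = -1.8226…

-1.82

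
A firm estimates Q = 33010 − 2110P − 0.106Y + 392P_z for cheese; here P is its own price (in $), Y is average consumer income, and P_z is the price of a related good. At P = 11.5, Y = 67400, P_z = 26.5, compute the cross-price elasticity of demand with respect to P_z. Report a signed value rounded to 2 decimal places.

At the given values, Q = 33010 − 2110(11.5) − 0.106(67400) + 392(26.5) = 11988.6.
∂Q/∂P_z = 392.
E = (392) × (26.5/11988.6) = 0.8664…

0.87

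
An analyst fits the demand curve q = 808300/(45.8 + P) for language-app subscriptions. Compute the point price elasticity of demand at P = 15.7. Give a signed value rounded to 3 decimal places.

-0.255

dq/dP = −808300/(45.8 + P)² = -213.709. At P = 15.7, q = 13143.1.
Ed = (dq/dP)·(P/q) = (-213.709) × (15.7/13143.1) = -0.25528…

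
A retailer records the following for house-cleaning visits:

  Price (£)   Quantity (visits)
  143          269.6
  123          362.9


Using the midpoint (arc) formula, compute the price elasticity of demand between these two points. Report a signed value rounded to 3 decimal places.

%ΔQ = (362.9 − 269.6) / [(269.6 + 362.9)/2] = 93.3/316.25 = 0.295019…
%ΔP = (123 − 143) / [(143 + 123)/2] = -20/133 = -0.150375…
Arc Ed = %ΔQ / %ΔP = (93.3/316.25) / (-20/133) = -1.96188…

-1.962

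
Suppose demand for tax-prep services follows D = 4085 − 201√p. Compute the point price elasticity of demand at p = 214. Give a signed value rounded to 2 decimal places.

-1.28

dD/dp = −201/(2√p) = -6.87004. At p = 214, D = 1144.62.
Ed = (dD/dp)·(p/D) = (-6.87004) × (214/1144.62) = -1.2844…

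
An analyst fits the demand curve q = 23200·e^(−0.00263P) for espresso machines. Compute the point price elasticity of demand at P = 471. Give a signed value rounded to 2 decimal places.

dq/dP = −0.00263·q = -17.6795. At P = 471, q = 6722.25.
Ed = (dq/dP)·(P/q) = (-17.6795) × (471/6722.25) = -1.2387…

-1.24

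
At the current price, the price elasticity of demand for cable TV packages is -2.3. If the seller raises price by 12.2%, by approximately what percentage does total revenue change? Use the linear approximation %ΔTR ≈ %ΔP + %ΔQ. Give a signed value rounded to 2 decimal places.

%ΔQ ≈ Ed × %ΔP = (-2.3) × (+12.2%) = -28.0600%
%ΔTR ≈ %ΔP + %ΔQ = (+12.2%) + (-28.0600%) = -15.8600%

-15.86%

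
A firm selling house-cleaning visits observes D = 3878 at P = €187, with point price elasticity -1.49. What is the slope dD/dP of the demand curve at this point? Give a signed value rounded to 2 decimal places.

-30.90

Ed = (dD/dP)·(P/D) ⇒ dD/dP = Ed·D/P = (-1.49)·3878/187 = -30.8995…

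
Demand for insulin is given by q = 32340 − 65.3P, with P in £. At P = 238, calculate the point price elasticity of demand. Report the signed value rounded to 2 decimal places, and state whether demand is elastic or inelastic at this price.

dq/dP = −65.3. At P = 238, q = 32340 − 65.3(238) = 16798.6.
Ed = (dq/dP)·(P/q) = −65.3 × (238/16798.6) = -0.9251…
|Ed| = 0.93 < 1, so demand is inelastic.

-0.93; inelastic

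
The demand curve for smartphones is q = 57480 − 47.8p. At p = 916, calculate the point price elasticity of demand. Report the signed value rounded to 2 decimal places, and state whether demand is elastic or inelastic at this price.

-3.20; elastic

dq/dp = −47.8. At p = 916, q = 57480 − 47.8(916) = 13695.2.
Ed = (dq/dp)·(p/q) = −47.8 × (916/13695.2) = -3.1970…
|Ed| = 3.20 > 1, so demand is elastic.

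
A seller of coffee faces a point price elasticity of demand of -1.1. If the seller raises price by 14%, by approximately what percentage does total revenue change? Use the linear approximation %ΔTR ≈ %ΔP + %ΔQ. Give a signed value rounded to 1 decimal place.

-1.4%

%ΔQ ≈ Ed × %ΔP = (-1.1) × (+14%) = -15.4000%
%ΔTR ≈ %ΔP + %ΔQ = (+14%) + (-15.4000%) = -1.4000%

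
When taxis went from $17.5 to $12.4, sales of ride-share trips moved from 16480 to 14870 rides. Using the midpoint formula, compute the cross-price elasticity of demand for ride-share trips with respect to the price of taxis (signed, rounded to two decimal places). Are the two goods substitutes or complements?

%ΔQ_{ride-share trips} = (14870 − 16480)/avg = -1610/15675 = -0.102711…
%ΔP_{taxis} = (12.4 − 17.5)/avg = -5.1/14.95 = -0.341137…
E_cross = (-1610/15675) / (-5.1/14.95) = 0.3010…
E_cross > 0 ⇒ the goods are substitutes.

0.30; substitutes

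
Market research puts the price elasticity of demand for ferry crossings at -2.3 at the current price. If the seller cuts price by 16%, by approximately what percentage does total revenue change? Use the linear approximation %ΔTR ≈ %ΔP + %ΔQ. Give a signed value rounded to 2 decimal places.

+20.80%

%ΔQ ≈ Ed × %ΔP = (-2.3) × (-16%) = +36.8000%
%ΔTR ≈ %ΔP + %ΔQ = (-16%) + (+36.8000%) = +20.8000%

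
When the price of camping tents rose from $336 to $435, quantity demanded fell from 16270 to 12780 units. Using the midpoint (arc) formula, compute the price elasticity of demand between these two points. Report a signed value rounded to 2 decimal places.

%ΔQ = (12780 − 16270) / [(16270 + 12780)/2] = -3490/14525 = -0.240275…
%ΔP = (435 − 336) / [(336 + 435)/2] = 99/385.5 = 0.256809…
Arc Ed = %ΔQ / %ΔP = (-3490/14525) / (99/385.5) = -0.9356…

-0.94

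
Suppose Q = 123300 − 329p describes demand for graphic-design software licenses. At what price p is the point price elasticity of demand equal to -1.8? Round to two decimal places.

Ed = −329p/(123300 − 329p). Set this equal to -1.8:
329p = 1.8·(123300 − 329p) ⇒ 329p(1 + 1.8) = 1.8·123300
p = 1.8·123300 / (329·2.8) = 240.9248…

240.92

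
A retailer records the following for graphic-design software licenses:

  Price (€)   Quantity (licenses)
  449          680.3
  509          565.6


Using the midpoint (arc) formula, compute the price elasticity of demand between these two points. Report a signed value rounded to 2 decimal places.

-1.47

%ΔQ = (565.6 − 680.3) / [(680.3 + 565.6)/2] = -114.7/622.95 = -0.184123…
%ΔP = (509 − 449) / [(449 + 509)/2] = 60/479 = 0.125260…
Arc Ed = %ΔQ / %ΔP = (-114.7/622.95) / (60/479) = -1.4699…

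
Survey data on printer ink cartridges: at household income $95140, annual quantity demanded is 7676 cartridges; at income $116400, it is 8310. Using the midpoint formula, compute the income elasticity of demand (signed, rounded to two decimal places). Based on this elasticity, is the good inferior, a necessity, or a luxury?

0.39; necessity

%ΔQ = (8310 − 7676)/[( 7676 + 8310)/2] = 634/7993 = 0.079319…
%ΔIncome = (116400 − 95140)/[( 95140 + 116400)/2] = 21260/105770 = 0.201002…
E_income = (634/7993) / (21260/105770) = 0.3946…
0 < E_income < 1 ⇒ normal good, necessity.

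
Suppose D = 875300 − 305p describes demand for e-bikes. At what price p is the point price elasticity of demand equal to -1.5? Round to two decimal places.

Ed = −305p/(875300 − 305p). Set this equal to -1.5:
305p = 1.5·(875300 − 305p) ⇒ 305p(1 + 1.5) = 1.5·875300
p = 1.5·875300 / (305·2.5) = 1721.9016…

1721.90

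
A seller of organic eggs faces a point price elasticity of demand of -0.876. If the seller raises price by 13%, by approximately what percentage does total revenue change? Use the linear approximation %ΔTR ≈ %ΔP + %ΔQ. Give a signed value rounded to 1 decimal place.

+1.6%

%ΔQ ≈ Ed × %ΔP = (-0.876) × (+13%) = -11.3880%
%ΔTR ≈ %ΔP + %ΔQ = (+13%) + (-11.3880%) = +1.6120%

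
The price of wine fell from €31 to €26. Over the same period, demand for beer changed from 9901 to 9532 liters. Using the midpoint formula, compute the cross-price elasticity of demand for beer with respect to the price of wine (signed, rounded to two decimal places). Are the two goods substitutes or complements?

%ΔQ_{beer} = (9532 − 9901)/avg = -369/9716.5 = -0.037976…
%ΔP_{wine} = (26 − 31)/avg = -5/28.5 = -0.175438…
E_cross = (-369/9716.5) / (-5/28.5) = 0.2164…
E_cross > 0 ⇒ the goods are substitutes.

0.22; substitutes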